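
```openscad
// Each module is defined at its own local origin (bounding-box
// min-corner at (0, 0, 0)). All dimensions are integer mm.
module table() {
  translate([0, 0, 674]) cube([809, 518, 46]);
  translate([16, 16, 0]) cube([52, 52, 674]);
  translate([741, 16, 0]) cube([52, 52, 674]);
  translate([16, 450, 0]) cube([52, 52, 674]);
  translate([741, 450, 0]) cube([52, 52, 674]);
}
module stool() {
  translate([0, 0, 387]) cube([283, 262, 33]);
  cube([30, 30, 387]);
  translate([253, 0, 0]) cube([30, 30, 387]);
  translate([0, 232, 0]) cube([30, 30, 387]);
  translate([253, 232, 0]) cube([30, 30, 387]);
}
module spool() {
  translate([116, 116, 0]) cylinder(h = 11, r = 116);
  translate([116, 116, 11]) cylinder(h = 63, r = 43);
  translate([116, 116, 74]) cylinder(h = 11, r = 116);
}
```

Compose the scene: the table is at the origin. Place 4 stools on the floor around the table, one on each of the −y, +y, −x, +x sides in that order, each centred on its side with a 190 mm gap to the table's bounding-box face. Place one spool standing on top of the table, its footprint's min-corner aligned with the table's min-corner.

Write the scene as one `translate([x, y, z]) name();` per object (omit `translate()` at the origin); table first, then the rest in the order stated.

table();
translate([263, -452, 0]) stool();
translate([263, 708, 0]) stool();
translate([-473, 128, 0]) stool();
translate([999, 128, 0]) stool();
translate([0, 0, 720]) spool();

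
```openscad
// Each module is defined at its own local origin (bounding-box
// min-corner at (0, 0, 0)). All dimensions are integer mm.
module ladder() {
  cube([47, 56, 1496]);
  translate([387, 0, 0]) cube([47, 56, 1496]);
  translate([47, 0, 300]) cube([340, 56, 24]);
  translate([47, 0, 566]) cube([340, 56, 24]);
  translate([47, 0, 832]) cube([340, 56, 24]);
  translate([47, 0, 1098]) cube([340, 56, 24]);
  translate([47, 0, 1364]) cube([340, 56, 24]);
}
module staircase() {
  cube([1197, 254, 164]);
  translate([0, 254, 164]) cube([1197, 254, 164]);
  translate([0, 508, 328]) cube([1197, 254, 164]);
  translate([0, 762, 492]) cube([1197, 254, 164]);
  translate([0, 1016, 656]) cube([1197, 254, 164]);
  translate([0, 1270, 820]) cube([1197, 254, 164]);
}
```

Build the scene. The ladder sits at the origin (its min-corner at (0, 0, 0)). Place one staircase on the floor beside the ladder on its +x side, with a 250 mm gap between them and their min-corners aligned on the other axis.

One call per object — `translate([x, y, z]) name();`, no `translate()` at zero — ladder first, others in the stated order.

ladder();
translate([684, 0, 0]) staircase();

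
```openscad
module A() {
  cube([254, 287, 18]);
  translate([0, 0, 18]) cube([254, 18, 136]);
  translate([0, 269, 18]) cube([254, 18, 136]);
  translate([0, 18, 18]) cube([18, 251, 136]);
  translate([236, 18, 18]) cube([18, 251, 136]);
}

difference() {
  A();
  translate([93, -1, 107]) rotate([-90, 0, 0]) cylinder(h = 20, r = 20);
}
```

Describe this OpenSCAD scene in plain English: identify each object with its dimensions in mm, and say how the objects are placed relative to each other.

A is an open-topped rectangular box: outside dimensions 254×287×154 mm, with a uniform wall and base thickness of 18 mm. The base is a full 254×287 slab on the floor; four walls sit on top of the base. The front and back walls (the −y and +y sides) span the full width; the two side walls fit between them.

The open box has a circular hole of radius 20 mm through its front wall, centred at (x = 93, z = 107).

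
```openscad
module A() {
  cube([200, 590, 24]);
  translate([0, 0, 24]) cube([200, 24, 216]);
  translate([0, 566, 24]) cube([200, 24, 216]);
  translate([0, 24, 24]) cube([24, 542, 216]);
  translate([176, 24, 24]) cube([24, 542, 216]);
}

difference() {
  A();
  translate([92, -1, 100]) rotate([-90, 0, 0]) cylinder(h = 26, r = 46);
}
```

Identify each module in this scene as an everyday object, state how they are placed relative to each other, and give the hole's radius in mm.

The subtracted cylinder has r = 46 mm.

A is an open box. The open box has a circular hole through its front wall. The hole's radius is 46 mm.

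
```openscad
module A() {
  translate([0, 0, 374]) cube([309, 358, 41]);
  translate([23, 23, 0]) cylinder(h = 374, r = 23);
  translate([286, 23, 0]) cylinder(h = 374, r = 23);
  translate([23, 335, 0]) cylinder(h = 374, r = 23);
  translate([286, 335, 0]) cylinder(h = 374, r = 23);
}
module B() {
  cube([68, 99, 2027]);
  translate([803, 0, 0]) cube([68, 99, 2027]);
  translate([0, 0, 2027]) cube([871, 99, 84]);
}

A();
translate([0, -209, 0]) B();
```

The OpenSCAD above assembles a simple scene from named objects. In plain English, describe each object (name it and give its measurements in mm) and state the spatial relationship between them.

A is a simple wooden stool: a rectangular seat 309 mm (x) by 358 mm (y), 41 mm thick, top face at z = 415 mm, on four round legs, each 46 mm in diameter. The legs rest on z = 0, each leg's axis is inset half a diameter from the nearest pair of seat edges (so the leg's bounding box is flush with the corner).

B is a rectangular door frame: two vertical jambs of 68×99 mm section, 2027 mm tall, with a clear opening 735 mm wide between their inner faces. A header 84 mm tall and 99 mm deep lies on top of the jambs and spans the full outside width.

The door frame is on the floor beside the stool on its −y side.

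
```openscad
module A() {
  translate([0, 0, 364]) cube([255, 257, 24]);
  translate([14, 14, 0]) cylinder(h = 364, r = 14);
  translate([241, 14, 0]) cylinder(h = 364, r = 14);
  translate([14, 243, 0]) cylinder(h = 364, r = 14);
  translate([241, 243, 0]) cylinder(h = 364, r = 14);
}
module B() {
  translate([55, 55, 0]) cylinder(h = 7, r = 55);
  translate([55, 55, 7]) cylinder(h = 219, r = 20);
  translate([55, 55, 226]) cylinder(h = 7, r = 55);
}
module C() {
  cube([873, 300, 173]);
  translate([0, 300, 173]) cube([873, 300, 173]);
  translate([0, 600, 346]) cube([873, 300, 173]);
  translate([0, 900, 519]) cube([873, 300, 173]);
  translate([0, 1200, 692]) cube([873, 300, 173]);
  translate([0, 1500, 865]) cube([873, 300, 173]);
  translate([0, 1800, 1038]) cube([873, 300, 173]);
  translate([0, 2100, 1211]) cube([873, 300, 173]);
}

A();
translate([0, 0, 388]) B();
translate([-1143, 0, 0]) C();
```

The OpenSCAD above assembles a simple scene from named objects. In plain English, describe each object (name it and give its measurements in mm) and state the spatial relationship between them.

A is a four-legged stool. The seat is 255×257 mm, 24 mm thick, top at z = 388 mm. It stands on four round legs, each 28 mm in diameter, from z = 0 to the seat underside, each leg's axis is inset half a diameter from the nearest pair of seat edges (so the leg's bounding box is flush with the corner).

B is a spool: two coaxial disc flanges of radius 55 mm and thickness 7 mm, joined by a core cylinder of radius 20 mm and height 219 mm. The lower flange rests on z = 0 and the three cylinders share a vertical axis.

C is a straight staircase of 8 solid steps. Each step is 873 mm wide (x), 300 mm deep (y, the going) and 173 mm tall (the rise). The first step rests on the floor; each subsequent step sits one going further in +y and one rise higher in +z, directly behind and above the previous step with no overlap.

The spool is on top of the stool. The staircase is on the floor beside the stool on its −x side.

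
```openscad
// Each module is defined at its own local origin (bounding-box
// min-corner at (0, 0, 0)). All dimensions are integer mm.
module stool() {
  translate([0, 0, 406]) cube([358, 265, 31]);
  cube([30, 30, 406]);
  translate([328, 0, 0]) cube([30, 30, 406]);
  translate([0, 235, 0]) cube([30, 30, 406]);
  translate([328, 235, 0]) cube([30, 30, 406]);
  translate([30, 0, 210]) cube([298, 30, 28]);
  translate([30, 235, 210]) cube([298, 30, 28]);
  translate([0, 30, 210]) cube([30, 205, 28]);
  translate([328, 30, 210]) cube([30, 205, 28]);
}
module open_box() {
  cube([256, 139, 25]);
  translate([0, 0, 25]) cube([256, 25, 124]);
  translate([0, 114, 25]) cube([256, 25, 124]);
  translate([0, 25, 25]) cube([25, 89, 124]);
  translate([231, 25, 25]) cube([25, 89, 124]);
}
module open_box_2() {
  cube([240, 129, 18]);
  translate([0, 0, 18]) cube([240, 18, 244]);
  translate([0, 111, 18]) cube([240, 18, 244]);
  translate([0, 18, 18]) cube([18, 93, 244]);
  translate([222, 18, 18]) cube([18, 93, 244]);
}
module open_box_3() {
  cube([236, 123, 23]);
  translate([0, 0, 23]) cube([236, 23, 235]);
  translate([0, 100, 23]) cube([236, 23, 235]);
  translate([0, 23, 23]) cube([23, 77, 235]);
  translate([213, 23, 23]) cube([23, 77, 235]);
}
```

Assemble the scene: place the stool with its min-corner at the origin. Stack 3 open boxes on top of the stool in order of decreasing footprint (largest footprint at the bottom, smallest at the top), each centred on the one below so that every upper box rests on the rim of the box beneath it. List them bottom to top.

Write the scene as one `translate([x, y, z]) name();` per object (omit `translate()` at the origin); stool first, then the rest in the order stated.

stool();
translate([51, 63, 437]) open_box();
translate([59, 68, 586]) open_box_2();
translate([61, 71, 848]) open_box_3();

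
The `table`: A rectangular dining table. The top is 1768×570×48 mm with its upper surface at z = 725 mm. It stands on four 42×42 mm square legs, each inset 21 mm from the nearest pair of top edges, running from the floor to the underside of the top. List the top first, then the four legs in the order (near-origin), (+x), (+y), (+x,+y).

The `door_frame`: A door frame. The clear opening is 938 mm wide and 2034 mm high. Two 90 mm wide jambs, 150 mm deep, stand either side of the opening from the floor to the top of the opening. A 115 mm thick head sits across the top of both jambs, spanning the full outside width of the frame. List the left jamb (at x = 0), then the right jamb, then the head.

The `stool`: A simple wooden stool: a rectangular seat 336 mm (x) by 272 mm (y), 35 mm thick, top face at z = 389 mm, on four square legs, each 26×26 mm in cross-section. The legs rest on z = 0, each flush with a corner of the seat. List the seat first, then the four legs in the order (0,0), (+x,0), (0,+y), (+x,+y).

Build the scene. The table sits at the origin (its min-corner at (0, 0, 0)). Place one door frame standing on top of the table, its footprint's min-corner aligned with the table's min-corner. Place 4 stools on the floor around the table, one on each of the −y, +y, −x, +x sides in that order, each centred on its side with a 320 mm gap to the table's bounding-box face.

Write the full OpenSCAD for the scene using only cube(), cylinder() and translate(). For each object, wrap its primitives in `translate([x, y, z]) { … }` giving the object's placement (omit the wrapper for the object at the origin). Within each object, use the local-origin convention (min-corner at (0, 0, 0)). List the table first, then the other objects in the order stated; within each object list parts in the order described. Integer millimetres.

translate([0, 0, 677]) cube([1768, 570, 48]);
translate([21, 21, 0]) cube([42, 42, 677]);
translate([1705, 21, 0]) cube([42, 42, 677]);
translate([21, 507, 0]) cube([42, 42, 677]);
translate([1705, 507, 0]) cube([42, 42, 677]);
translate([0, 0, 725]) {
  cube([90, 150, 2034]);
  translate([1028, 0, 0]) cube([90, 150, 2034]);
  translate([0, 0, 2034]) cube([1118, 150, 115]);
}
translate([716, -592, 0]) {
  translate([0, 0, 354]) cube([336, 272, 35]);
  cube([26, 26, 354]);
  translate([310, 0, 0]) cube([26, 26, 354]);
  translate([0, 246, 0]) cube([26, 26, 354]);
  translate([310, 246, 0]) cube([26, 26, 354]);
}
translate([716, 890, 0]) {
  translate([0, 0, 354]) cube([336, 272, 35]);
  cube([26, 26, 354]);
  translate([310, 0, 0]) cube([26, 26, 354]);
  translate([0, 246, 0]) cube([26, 26, 354]);
  translate([310, 246, 0]) cube([26, 26, 354]);
}
translate([-656, 149, 0]) {
  translate([0, 0, 354]) cube([336, 272, 35]);
  cube([26, 26, 354]);
  translate([310, 0, 0]) cube([26, 26, 354]);
  translate([0, 246, 0]) cube([26, 26, 354]);
  translate([310, 246, 0]) cube([26, 26, 354]);
}
translate([2088, 149, 0]) {
  translate([0, 0, 354]) cube([336, 272, 35]);
  cube([26, 26, 354]);
  translate([310, 0, 0]) cube([26, 26, 354]);
  translate([0, 246, 0]) cube([26, 26, 354]);
  translate([310, 246, 0]) cube([26, 26, 354]);
}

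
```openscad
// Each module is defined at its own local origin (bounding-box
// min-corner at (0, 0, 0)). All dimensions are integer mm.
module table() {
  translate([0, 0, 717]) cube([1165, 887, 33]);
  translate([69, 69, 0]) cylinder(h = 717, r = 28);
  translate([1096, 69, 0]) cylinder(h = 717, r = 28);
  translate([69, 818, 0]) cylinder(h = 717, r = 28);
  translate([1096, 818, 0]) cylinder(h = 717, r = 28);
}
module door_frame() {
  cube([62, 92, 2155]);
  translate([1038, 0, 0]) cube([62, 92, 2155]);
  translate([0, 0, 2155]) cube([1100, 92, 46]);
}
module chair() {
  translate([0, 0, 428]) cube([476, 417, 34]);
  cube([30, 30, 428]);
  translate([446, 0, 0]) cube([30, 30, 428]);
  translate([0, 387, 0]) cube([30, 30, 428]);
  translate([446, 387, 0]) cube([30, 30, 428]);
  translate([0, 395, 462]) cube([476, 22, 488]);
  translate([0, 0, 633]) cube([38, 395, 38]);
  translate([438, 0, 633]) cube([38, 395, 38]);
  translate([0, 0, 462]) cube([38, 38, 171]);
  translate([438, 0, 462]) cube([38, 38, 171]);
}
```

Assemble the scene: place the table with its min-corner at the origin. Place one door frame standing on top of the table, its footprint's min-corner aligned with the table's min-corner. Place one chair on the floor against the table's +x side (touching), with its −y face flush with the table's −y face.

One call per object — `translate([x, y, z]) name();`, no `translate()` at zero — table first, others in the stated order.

table();
translate([0, 0, 750]) door_frame();
translate([1165, 0, 0]) chair();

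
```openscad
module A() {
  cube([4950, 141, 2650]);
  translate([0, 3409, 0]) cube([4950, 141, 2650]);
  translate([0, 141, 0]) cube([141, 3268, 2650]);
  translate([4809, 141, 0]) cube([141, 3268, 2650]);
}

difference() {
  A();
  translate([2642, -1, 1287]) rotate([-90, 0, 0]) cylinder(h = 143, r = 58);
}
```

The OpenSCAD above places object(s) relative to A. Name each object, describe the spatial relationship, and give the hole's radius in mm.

A is a house frame. The house frame has a circular hole through its front wall. The hole's radius is 58 mm.

The subtracted cylinder has r = 58 mm.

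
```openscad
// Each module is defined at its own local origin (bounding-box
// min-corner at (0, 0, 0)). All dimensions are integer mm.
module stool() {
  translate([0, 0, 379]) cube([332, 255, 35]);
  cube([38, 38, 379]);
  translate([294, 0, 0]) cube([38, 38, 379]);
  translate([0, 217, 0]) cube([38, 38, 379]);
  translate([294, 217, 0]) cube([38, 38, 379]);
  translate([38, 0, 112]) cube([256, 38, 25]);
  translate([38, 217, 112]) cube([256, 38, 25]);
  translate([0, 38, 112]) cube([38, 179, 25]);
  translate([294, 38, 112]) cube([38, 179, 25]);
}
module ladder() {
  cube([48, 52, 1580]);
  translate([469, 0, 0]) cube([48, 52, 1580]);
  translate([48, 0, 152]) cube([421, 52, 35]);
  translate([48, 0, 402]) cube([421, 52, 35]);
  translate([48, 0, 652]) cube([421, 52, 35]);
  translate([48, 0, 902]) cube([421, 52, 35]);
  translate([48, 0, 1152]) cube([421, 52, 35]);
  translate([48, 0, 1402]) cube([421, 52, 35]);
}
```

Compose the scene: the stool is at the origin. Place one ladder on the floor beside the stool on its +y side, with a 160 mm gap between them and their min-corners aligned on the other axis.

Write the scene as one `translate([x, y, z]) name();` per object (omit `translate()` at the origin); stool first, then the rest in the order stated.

stool();
translate([0, 415, 0]) ladder();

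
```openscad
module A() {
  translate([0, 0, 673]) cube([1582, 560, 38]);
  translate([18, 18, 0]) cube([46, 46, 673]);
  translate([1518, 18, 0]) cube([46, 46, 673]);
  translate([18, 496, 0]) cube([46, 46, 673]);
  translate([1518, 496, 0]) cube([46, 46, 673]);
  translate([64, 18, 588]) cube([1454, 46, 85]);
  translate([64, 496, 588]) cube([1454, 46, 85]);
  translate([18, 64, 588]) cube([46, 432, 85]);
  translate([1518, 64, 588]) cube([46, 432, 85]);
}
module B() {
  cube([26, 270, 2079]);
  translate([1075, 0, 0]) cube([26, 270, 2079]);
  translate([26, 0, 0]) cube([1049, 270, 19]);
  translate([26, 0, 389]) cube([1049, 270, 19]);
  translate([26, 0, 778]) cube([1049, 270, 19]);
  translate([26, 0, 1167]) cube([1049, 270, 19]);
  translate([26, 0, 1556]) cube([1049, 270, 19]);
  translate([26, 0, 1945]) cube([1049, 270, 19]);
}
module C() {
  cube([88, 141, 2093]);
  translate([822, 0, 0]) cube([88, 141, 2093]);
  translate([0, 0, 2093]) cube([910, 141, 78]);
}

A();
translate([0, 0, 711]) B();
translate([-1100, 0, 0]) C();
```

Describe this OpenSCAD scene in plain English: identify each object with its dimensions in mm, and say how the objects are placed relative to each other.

A is a table with a 1582×560 mm rectangular top, 38 mm thick, top surface at z = 711 mm, supported by four 46×46 mm square legs, each inset 18 mm from the nearest pair of top edges, running from the floor. Four apron rails, 46 mm thick and 85 mm tall, run between adjacent legs with their top edges flush with the underside of the top and their outer faces flush with the legs' outer faces.

B is a bookshelf 1101 mm wide overall, 270 mm deep and 2079 mm tall. The two sides are 26 mm thick vertical panels. 6 horizontal shelves of 19 mm thickness span between the inner faces of the sides; the lowest shelf sits on the floor and shelves are stacked with a clear vertical gap of 370 mm between each pair.

C is a rectangular door frame: two vertical jambs of 88×141 mm section, 2093 mm tall, with a clear opening 734 mm wide between their inner faces. A header 78 mm tall and 141 mm deep lies on top of the jambs and spans the full outside width.

The bookshelf is on top of the table. The door frame is on the floor beside the table on its −x side.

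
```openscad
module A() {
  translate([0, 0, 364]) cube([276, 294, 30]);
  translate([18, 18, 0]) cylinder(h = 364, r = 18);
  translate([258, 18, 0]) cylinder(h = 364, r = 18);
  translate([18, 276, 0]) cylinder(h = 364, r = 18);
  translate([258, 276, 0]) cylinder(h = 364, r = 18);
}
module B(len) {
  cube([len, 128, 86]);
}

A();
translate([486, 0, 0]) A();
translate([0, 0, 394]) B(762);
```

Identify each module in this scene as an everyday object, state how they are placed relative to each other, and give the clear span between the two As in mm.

A is a stool. B is a beam. A beam spans the tops of two stools. The clear span between the two stools is 210 mm.

Second stool starts at x = 486; first ends at x = 276; clear span = 486 − 276 = 210 mm.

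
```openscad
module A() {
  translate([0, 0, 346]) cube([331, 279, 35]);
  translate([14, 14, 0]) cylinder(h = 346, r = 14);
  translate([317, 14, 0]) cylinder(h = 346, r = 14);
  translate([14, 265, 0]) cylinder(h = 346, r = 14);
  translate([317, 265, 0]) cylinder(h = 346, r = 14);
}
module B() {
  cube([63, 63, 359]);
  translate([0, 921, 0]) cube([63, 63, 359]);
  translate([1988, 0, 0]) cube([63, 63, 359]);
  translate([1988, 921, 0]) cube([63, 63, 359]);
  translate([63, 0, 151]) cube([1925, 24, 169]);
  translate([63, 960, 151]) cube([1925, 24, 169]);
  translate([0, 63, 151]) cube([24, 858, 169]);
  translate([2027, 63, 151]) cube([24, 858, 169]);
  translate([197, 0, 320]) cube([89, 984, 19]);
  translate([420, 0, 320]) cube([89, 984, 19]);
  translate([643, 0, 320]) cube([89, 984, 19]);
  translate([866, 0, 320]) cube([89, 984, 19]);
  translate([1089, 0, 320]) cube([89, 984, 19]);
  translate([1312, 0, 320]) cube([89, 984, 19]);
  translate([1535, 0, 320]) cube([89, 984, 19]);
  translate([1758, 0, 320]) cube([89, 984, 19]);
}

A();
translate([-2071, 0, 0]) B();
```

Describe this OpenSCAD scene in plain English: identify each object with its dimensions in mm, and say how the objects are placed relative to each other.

A is a simple wooden stool: a rectangular seat 331 mm (x) by 279 mm (y), 35 mm thick, top face at z = 381 mm, on four round legs, each 28 mm in diameter. The legs rest on z = 0, each leg's axis is inset half a diameter from the nearest pair of seat edges (so the leg's bounding box is flush with the corner).

B is a bed frame 2051 mm long (x) by 984 mm wide (y). Four 63×63 mm corner posts, 359 mm tall, at the corners of the footprint. Four rails of 24 mm thickness and 169 mm height run between adjacent posts with their undersides at z = 151 mm, their outer faces flush with the outside of the frame (the two x-running rails run between the posts' inner faces; the two y-running rails run between the posts' inner faces). 8 slats, each 89 mm wide (x) and 19 mm thick, lie across the top of the two x-running rails, running the full 984 mm width of the frame in y; the slats are evenly spaced along x between the inner faces of the end posts with equal gaps (rounded down to the nearest mm) at the −x end and between each pair — any rounding remainder accumulates at the +x end.

The bed frame is on the floor beside the stool on its −x side.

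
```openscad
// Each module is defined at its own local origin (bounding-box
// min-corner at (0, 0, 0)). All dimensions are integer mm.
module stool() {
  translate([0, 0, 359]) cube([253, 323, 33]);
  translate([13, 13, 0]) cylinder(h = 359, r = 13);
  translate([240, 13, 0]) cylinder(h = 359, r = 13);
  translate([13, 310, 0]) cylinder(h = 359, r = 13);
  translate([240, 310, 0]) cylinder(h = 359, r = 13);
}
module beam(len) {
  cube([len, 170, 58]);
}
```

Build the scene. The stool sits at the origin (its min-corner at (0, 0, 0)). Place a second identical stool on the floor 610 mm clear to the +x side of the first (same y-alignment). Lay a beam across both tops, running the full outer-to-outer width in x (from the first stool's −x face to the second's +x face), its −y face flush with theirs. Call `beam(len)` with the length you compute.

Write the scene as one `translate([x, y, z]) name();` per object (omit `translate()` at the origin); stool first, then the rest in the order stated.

stool();
translate([863, 0, 0]) stool();
translate([0, 0, 392]) beam(1116);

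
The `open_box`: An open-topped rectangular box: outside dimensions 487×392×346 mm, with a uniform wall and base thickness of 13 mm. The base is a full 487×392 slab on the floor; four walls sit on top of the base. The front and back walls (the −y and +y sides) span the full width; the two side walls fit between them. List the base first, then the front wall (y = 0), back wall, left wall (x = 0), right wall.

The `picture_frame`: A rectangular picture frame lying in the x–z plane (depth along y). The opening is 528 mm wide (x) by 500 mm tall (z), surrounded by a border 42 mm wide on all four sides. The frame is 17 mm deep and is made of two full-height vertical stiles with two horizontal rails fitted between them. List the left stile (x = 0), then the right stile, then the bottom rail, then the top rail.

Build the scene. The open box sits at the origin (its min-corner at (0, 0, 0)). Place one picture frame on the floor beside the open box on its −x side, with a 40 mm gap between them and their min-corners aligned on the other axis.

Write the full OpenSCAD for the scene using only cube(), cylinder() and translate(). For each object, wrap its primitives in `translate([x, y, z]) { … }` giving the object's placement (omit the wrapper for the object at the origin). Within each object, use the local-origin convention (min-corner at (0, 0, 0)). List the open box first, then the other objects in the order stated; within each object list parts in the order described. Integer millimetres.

cube([487, 392, 13]);
translate([0, 0, 13]) cube([487, 13, 333]);
translate([0, 379, 13]) cube([487, 13, 333]);
translate([0, 13, 13]) cube([13, 366, 333]);
translate([474, 13, 13]) cube([13, 366, 333]);
translate([-652, 0, 0]) {
  cube([42, 17, 584]);
  translate([570, 0, 0]) cube([42, 17, 584]);
  translate([42, 0, 0]) cube([528, 17, 42]);
  translate([42, 0, 542]) cube([528, 17, 42]);
}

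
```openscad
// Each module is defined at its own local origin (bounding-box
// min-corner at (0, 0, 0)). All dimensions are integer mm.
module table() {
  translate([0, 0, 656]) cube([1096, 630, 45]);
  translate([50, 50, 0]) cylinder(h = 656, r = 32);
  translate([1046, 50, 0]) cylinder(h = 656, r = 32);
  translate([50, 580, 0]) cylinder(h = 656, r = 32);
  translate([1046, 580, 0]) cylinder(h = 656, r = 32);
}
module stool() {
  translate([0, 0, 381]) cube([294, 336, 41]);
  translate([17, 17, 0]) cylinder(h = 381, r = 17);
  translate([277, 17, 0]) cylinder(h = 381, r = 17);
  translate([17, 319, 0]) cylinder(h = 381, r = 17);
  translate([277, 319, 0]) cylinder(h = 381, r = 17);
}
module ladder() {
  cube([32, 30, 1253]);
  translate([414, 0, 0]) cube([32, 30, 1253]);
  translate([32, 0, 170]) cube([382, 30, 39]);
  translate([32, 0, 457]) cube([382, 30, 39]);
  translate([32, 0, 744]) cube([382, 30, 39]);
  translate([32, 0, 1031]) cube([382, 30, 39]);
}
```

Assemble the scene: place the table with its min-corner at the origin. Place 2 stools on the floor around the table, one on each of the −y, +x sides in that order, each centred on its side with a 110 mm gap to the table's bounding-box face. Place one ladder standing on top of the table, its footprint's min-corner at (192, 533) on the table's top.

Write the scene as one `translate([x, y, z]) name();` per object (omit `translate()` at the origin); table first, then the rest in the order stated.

table();
translate([401, -446, 0]) stool();
translate([1206, 147, 0]) stool();
translate([192, 533, 701]) ladder();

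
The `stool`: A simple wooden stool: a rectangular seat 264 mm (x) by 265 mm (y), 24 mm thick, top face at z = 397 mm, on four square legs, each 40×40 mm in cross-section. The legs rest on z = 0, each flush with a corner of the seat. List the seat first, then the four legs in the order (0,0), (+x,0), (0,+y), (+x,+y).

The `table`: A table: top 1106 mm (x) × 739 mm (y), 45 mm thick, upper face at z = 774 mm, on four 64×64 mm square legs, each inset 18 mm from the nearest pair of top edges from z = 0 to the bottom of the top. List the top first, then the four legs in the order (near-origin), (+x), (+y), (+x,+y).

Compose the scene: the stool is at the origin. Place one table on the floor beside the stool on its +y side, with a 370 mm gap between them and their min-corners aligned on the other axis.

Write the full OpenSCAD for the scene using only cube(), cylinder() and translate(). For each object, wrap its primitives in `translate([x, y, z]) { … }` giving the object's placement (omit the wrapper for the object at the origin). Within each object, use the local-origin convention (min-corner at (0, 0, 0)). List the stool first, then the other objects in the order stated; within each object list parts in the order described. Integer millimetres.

translate([0, 0, 373]) cube([264, 265, 24]);
cube([40, 40, 373]);
translate([224, 0, 0]) cube([40, 40, 373]);
translate([0, 225, 0]) cube([40, 40, 373]);
translate([224, 225, 0]) cube([40, 40, 373]);
translate([0, 635, 0]) {
  translate([0, 0, 729]) cube([1106, 739, 45]);
  translate([18, 18, 0]) cube([64, 64, 729]);
  translate([1024, 18, 0]) cube([64, 64, 729]);
  translate([18, 657, 0]) cube([64, 64, 729]);
  translate([1024, 657, 0]) cube([64, 64, 729]);
}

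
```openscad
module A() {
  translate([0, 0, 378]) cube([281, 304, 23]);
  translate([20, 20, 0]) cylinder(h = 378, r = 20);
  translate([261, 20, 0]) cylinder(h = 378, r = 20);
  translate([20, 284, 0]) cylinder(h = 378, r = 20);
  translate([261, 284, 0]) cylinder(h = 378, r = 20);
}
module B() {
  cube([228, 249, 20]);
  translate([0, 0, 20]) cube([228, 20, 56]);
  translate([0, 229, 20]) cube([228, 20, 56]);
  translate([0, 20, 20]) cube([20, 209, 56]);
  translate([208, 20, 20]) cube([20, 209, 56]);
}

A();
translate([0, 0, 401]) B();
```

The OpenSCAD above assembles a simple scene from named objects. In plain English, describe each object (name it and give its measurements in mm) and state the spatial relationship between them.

A is a four-legged stool. The seat is 281×304 mm, 23 mm thick, top at z = 401 mm. It stands on four round legs, each 40 mm in diameter, from z = 0 to the seat underside, each leg's axis is inset half a diameter from the nearest pair of seat edges (so the leg's bounding box is flush with the corner).

B is an open storage box with external size 228×249×76 mm and wall thickness 20 mm (the base is also 20 mm thick). The base covers the whole footprint; the four walls stand on the base, with the y-facing walls full-width and the x-facing walls fitting between their inner faces.

The open box is on top of the stool.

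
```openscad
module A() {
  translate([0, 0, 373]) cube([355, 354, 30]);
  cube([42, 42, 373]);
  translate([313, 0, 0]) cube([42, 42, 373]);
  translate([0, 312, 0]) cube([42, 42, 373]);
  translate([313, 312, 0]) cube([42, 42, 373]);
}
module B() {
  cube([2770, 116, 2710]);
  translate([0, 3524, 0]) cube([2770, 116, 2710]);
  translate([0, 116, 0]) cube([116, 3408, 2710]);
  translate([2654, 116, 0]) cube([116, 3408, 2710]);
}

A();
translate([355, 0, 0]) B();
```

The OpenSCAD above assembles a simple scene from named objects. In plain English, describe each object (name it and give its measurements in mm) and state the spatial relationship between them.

A is a four-legged stool. The seat is 355×354 mm, 30 mm thick, top at z = 403 mm. It stands on four square legs, each 42×42 mm in cross-section, from z = 0 to the seat underside, each flush with a corner of the seat.

B is the wall frame of a small rectangular building: four walls, each 2710 mm tall and 116 mm thick, enclosing a footprint 2770 mm (x) by 3640 mm (y) outside-to-outside, with no floor or roof. The front and back walls (the −y and +y sides) span the full width; the two side walls fit between them.

The house frame is against the stool's +x side, with their −y faces flush.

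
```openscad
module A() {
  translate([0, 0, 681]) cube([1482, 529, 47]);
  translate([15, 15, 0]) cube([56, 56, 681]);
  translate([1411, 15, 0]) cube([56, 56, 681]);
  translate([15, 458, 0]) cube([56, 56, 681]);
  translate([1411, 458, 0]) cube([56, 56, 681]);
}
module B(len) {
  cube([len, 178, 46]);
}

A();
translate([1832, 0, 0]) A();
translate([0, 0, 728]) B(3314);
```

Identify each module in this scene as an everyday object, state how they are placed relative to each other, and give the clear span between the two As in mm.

Second table starts at x = 1832; first ends at x = 1482; clear span = 1832 − 1482 = 350 mm.

A is a table. B is a beam. A beam spans the tops of two tables. The clear span between the two tables is 350 mm.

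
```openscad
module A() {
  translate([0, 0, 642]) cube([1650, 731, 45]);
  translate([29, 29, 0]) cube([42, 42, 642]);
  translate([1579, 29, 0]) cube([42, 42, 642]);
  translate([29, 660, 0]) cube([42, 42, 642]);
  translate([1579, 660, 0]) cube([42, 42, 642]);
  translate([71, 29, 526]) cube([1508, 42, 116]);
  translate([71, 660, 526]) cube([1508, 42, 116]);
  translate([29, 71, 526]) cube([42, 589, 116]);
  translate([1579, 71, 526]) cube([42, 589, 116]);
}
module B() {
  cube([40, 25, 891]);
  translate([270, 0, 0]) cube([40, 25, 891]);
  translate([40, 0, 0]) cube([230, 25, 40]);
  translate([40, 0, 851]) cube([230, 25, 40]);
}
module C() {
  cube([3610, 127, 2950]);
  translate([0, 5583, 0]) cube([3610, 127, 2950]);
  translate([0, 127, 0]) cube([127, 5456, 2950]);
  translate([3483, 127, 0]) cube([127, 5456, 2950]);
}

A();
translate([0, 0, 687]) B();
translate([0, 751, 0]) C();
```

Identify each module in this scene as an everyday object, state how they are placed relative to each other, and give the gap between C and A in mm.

A is a table. B is a picture frame. C is a house frame. The picture frame is on top of the table. The house frame is on the floor beside the table on its +y side. The gap between the house frame and the table is 20 mm.

The house frame's nearest face is 20 mm from the table's +y face.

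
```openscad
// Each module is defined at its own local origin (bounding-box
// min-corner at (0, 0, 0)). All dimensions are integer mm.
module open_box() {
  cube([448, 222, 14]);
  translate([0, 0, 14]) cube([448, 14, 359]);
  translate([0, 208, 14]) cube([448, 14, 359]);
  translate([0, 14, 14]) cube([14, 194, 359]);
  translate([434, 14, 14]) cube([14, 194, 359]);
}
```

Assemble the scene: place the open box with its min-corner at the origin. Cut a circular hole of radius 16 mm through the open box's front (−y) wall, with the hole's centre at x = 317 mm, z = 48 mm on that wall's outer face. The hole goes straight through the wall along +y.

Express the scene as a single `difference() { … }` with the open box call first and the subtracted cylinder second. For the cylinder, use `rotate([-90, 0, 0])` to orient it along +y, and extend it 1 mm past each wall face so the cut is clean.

difference() {
  open_box();
  translate([317, -1, 48]) rotate([-90, 0, 0]) cylinder(h = 16, r = 16);
}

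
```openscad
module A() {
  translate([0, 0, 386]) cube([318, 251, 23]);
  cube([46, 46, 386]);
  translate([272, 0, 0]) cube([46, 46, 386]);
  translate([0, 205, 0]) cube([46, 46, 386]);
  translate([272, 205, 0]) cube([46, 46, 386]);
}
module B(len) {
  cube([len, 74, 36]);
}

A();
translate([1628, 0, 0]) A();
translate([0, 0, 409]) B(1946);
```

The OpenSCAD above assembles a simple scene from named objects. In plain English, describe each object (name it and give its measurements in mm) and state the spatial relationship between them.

A is a four-legged stool. The seat is a 318×251×23 mm slab whose top surface is at z = 409 mm; four square legs, each 46×46 mm in cross-section, run from the floor (z = 0) to the underside of the seat, each flush with a corner of the seat.

B is a rectangular beam 1946 mm long (x), 74 mm deep (y), 36 mm thick (z).

The beam spans the tops of two stools placed 1310 mm apart, resting at z = 409 mm.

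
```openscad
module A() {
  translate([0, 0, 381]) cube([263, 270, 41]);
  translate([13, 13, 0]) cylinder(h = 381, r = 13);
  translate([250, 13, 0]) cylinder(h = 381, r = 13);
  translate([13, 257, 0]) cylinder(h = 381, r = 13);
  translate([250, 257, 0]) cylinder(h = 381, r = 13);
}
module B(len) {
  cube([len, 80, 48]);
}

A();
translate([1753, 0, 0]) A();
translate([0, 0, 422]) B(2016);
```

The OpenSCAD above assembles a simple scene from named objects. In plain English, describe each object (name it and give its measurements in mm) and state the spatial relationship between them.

A is a four-legged stool. The seat is 263×270 mm, 41 mm thick, top at z = 422 mm. It stands on four round legs, each 26 mm in diameter, from z = 0 to the seat underside, each leg's axis is inset half a diameter from the nearest pair of seat edges (so the leg's bounding box is flush with the corner).

B is a rectangular beam 2016 mm long (x), 80 mm deep (y), 48 mm thick (z).

The beam spans the tops of two stools placed 1490 mm apart, resting at z = 422 mm.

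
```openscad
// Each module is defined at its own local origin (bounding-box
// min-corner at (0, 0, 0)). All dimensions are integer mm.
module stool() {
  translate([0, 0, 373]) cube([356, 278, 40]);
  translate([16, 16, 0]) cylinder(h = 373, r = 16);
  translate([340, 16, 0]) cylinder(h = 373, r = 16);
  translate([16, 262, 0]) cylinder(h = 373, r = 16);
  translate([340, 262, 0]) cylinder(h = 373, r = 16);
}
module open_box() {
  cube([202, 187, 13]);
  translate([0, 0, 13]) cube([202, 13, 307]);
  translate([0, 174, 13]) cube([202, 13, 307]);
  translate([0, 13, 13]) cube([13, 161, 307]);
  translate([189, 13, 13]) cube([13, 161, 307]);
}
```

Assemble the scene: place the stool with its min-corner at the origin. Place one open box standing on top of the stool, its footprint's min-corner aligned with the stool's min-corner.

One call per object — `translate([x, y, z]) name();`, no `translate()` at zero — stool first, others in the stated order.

stool();
translate([0, 0, 413]) open_box();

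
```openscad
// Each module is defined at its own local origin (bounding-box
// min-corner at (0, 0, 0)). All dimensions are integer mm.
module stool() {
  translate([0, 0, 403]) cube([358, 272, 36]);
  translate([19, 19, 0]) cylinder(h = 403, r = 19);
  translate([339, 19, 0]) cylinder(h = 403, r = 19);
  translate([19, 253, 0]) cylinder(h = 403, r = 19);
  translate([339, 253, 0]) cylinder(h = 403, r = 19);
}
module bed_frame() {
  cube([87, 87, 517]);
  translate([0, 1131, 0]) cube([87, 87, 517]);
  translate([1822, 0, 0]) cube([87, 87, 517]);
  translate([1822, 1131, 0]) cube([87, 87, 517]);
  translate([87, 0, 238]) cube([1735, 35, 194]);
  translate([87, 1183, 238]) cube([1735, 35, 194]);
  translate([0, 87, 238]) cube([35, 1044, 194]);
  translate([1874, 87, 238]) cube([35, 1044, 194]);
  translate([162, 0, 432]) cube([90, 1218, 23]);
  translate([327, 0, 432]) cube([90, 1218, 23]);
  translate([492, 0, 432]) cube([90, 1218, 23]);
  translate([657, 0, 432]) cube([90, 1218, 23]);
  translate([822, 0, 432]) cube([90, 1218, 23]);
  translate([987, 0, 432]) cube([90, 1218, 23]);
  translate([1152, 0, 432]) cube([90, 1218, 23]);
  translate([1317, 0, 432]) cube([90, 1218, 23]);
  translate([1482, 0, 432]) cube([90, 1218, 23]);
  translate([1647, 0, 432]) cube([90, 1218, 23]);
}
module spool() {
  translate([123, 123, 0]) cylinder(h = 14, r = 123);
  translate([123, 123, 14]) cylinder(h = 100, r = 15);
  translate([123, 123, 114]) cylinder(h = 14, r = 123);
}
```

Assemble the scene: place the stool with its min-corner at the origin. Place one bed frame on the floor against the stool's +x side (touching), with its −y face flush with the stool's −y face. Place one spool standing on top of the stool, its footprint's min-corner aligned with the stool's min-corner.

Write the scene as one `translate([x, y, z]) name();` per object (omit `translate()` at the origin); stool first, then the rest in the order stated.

stool();
translate([358, 0, 0]) bed_frame();
translate([0, 0, 439]) spool();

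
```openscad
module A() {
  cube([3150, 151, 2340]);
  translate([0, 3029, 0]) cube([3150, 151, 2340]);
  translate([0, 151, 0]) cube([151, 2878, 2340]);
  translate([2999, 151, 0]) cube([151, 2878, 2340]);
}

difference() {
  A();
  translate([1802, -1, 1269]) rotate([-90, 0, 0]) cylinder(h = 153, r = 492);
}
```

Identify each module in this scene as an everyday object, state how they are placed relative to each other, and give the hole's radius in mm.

The subtracted cylinder has r = 492 mm.

A is a house frame. The house frame has a circular hole through its front wall. The hole's radius is 492 mm.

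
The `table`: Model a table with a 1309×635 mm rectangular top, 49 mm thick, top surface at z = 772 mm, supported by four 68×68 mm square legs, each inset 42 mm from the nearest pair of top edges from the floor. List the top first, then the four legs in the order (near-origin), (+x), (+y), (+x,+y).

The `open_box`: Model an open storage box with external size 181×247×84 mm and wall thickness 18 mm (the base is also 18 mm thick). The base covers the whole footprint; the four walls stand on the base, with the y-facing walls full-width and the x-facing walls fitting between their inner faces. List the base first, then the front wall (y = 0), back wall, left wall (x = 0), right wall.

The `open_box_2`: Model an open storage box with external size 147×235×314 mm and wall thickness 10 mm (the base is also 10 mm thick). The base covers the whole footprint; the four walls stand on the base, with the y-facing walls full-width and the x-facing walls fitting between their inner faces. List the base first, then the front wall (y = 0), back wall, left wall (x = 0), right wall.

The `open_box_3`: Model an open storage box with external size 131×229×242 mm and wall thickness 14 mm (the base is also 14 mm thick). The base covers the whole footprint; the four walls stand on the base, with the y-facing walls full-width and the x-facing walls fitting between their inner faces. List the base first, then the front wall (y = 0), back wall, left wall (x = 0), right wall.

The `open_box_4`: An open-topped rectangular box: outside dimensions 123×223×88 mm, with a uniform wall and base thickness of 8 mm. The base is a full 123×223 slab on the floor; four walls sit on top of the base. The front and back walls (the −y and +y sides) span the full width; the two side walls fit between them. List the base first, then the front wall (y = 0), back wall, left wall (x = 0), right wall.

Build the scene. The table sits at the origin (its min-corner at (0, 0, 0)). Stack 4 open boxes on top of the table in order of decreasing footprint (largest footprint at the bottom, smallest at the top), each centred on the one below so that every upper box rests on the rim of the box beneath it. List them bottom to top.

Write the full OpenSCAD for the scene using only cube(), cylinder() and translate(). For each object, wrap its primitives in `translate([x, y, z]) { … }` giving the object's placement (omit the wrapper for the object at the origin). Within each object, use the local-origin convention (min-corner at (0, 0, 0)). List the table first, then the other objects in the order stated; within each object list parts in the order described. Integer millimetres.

translate([0, 0, 723]) cube([1309, 635, 49]);
translate([42, 42, 0]) cube([68, 68, 723]);
translate([1199, 42, 0]) cube([68, 68, 723]);
translate([42, 525, 0]) cube([68, 68, 723]);
translate([1199, 525, 0]) cube([68, 68, 723]);
translate([564, 194, 772]) {
  cube([181, 247, 18]);
  translate([0, 0, 18]) cube([181, 18, 66]);
  translate([0, 229, 18]) cube([181, 18, 66]);
  translate([0, 18, 18]) cube([18, 211, 66]);
  translate([163, 18, 18]) cube([18, 211, 66]);
}
translate([581, 200, 856]) {
  cube([147, 235, 10]);
  translate([0, 0, 10]) cube([147, 10, 304]);
  translate([0, 225, 10]) cube([147, 10, 304]);
  translate([0, 10, 10]) cube([10, 215, 304]);
  translate([137, 10, 10]) cube([10, 215, 304]);
}
translate([589, 203, 1170]) {
  cube([131, 229, 14]);
  translate([0, 0, 14]) cube([131, 14, 228]);
  translate([0, 215, 14]) cube([131, 14, 228]);
  translate([0, 14, 14]) cube([14, 201, 228]);
  translate([117, 14, 14]) cube([14, 201, 228]);
}
translate([593, 206, 1412]) {
  cube([123, 223, 8]);
  translate([0, 0, 8]) cube([123, 8, 80]);
  translate([0, 215, 8]) cube([123, 8, 80]);
  translate([0, 8, 8]) cube([8, 207, 80]);
  translate([115, 8, 8]) cube([8, 207, 80]);
}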